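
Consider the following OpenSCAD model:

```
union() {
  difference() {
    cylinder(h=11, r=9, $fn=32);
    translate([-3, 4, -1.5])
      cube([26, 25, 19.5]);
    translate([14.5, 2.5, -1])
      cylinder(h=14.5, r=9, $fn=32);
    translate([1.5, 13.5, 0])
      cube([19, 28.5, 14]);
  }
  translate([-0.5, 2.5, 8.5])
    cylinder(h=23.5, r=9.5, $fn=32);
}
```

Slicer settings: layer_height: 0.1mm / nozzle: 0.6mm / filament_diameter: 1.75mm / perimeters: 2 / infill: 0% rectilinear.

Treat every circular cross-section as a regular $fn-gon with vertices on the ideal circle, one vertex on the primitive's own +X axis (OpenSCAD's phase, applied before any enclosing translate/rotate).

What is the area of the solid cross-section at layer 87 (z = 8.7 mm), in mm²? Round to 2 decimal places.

At z = 8.7 mm: the cylinder: section is a regular 32-gon, circumradius r=9 (area = (32/2)·9.000²·sin(360°/32) = 252.84 mm²); the cube at (-3, 4) (footprint 26×25) is included at this height (area 650.00 mm²); the cylinder at (14.5, 2.5): section is a regular 32-gon, circumradius r=9 (area = (32/2)·9.000²·sin(360°/32) = 252.84 mm²); the 19×28.5 cube at (1.5, 13.5) contributes its full rectangle (area 541.50 mm²); After the difference (first − rest): starting from the r=9 cylinder (252.84 mm²), the 26×25 cube at (-3, 4) partially overlaps it — only the 42.95 mm² overlap (of its 650.00 mm²) is removed, clipping the outline; the r=9 cylinder at (14.5, 2.5) partially overlaps it — only the 19.44 mm² overlap (of its 252.84 mm²) is removed, clipping the outline; the 19×28.5 cube at (1.5, 13.5) misses the remaining region (no effect) — area = 190.45 mm²; the cylinder at (-0.5, 2.5): section is a regular 32-gon, circumradius r=9.5 (area = (32/2)·9.500²·sin(360°/32) = 281.71 mm²); Combining (union): the regions partially overlap — summed areas 472.16 mm² minus the doubly-counted overlap 160.06 mm² gives 312.09 mm² — area = 312.09 mm². Overall, the cross-section is a single solid region. Net area = 312.09 mm².

312.09 mm²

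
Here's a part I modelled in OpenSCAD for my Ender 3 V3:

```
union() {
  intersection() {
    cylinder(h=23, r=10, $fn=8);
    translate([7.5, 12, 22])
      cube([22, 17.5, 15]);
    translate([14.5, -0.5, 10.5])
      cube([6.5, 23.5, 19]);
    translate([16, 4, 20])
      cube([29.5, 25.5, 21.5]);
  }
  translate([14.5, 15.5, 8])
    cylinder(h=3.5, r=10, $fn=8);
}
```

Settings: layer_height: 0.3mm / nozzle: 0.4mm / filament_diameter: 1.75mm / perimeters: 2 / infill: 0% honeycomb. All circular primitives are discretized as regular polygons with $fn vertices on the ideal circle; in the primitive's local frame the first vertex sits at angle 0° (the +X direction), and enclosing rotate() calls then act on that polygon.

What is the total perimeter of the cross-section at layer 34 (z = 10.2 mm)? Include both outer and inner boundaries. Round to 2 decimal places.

61.23 mm

At z = 10.2 mm: the r=10 cylinder gives a regular 8-gon of circumradius 10 (constant along its height) (perimeter = 2·8·10.000·sin(180°/8) = 61.23 mm); the cube at (7.5, 12) is absent (z outside [22, 37]); the cube at (14.5, -0.5) is absent (z outside [10.5, 29.5]); the cube at (16, 4) is absent (z outside [20, 41.5]); After intersecting: at least one operand is absent at this height, so nothing remains; the r=10 cylinder at (14.5, 15.5) gives a regular 8-gon of circumradius 10 (constant along its height) (perimeter = 2·8·10.000·sin(180°/8) = 61.23 mm); Merging all regions: only the r=10 cylinder at (14.5, 15.5) is present, so the union is just that shape — boundary = 61.23 mm. Overall, the cross-section is a single solid region. Total boundary length (outer) = 61.23 mm.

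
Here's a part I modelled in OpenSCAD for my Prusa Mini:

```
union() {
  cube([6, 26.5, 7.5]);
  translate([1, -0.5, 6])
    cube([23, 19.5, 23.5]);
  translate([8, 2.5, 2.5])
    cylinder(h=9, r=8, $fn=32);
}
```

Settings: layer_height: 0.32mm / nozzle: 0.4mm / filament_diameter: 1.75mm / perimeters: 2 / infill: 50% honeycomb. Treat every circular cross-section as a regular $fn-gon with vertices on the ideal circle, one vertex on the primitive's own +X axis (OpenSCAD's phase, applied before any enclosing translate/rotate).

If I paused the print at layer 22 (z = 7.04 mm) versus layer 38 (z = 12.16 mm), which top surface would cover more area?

layer 22 (z = 7.04 mm)

Layer 22 (z = 7.04): the 6×26.5 cube contributes its full rectangle (area 159.00 mm²); the cube at (1, -0.5) is present — its section is the full 23×19.5 rectangle (area 448.50 mm²); the r=8 cylinder at (8, 2.5) gives a regular 32-gon of circumradius 8 (constant along its height) (area = (32/2)·8.000²·sin(360°/32) = 199.77 mm²); Taking the union: the regions partially overlap — summed areas 807.27 mm² minus the doubly-counted overlap 241.33 mm² gives 565.94 mm² — area = 565.94 mm². So its area = 565.94 mm². Layer 38 (z = 12.16): the cube is not intersected at this z (z outside [0, 7.5]); the cube at (1, -0.5) (footprint 23×19.5) is included at this height (area 448.50 mm²); the cylinder at (8, 2.5) is not intersected at this z (z outside [2.5, 11.5]); Merging all regions: only the 23×19.5 cube at (1, -0.5) is present, so the union is just that shape — area = 448.50 mm². So its area = 448.50 mm². Layer 22 is larger (565.94 vs 448.50 mm²).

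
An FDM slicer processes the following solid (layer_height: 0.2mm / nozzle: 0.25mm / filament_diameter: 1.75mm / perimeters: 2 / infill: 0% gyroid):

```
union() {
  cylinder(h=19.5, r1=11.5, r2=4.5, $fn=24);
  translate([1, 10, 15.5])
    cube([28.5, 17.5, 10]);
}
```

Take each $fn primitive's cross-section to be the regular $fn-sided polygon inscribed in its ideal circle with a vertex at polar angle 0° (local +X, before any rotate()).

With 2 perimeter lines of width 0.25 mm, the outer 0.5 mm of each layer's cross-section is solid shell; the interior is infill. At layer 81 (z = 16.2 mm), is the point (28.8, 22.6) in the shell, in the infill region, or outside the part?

infill

At z = 16.2 mm: the cone: at t=0.831 of its height the radius interpolates to r₁+(r₂−r₁)t = 5.685, giving a regular 24-gon of that circumradius; the cube at (1, 10) (footprint 28.5×17.5) is included at this height; Combining (union): the 2 present regions are separate (no shared area or edge), so areas and boundary lengths simply add and each stays a separate island — 2 connected regions. Overall, the cross-section has 2 separate islands. The nearest boundary edge runs (29.50, 27.50)→(29.50, 10.00); distance from the point to it = 0.70 mm. (Shell/infill is judged within the island containing the point — the largest one.) The point is inside the cross-section and 0.70 mm from the nearest boundary — more than the 0.5 mm shell width (2 × 0.25), so it's in the infill interior.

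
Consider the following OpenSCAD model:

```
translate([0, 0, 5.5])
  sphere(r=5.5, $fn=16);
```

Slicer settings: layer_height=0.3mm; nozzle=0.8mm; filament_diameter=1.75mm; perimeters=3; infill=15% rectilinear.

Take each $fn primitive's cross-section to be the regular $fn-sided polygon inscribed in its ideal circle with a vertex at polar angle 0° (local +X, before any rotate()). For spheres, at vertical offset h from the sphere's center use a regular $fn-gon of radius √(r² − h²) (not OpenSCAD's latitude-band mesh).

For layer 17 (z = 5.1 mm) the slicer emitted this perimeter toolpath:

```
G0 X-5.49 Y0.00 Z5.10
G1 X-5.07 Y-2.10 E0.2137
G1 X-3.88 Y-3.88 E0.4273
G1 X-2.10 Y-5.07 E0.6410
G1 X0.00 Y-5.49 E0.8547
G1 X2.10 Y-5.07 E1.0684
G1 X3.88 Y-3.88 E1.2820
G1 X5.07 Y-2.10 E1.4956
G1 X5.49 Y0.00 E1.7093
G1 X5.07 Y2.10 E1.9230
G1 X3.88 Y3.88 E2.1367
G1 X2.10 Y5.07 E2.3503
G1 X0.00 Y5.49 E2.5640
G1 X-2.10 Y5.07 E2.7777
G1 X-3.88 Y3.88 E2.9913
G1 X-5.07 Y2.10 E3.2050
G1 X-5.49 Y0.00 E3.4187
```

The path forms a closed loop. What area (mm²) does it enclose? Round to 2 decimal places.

Apply the shoelace formula to the sequence of (X, Y) vertices; enclosed area = 92.21 mm².

92.21 mm²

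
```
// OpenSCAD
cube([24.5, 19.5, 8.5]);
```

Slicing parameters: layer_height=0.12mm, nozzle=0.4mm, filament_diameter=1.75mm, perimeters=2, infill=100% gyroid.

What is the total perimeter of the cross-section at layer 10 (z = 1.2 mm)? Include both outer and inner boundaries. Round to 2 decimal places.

88.00 mm

At z = 1.2 mm: the cube is present — its section is the full 24.5×19.5 rectangle (perimeter 88.00 mm). Overall, the cross-section is a single solid region. Total boundary length (outer) = 88.00 mm.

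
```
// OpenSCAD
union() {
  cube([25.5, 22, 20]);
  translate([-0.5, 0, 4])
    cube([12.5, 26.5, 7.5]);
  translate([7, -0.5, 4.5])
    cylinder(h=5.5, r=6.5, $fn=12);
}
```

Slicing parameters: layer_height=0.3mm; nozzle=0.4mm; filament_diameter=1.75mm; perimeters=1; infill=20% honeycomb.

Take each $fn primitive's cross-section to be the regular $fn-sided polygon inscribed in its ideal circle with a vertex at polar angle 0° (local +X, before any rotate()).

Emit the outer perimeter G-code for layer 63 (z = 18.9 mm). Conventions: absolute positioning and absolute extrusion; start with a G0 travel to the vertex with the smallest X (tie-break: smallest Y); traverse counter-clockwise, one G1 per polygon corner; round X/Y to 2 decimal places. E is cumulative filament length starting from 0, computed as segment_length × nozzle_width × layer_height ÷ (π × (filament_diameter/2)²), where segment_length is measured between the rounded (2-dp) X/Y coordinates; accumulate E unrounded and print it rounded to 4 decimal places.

G0 X0.00 Y0.00 Z18.90
G1 X25.50 Y0.00 E1.2722
G1 X25.50 Y22.00 E2.3698
G1 X0.00 Y22.00 E3.6420
G1 X0.00 Y0.00 E4.7396

At z = 18.9 mm: the cube (footprint 25.5×22) is included at this height; the cube at (-0.5, 0) is absent (z outside [4, 11.5]); the cylinder at (7, -0.5) is absent (z outside [4.5, 10]); Merging all regions: only the 25.5×22 cube is present, so the union is just that shape — 1 connected region. The outline is a single polygon with 4 vertices. Extrusion per mm of travel: 0.4 × 0.3 / (π × 0.875²) = 0.049890. Accumulating E over each segment gives final E = 4.7396.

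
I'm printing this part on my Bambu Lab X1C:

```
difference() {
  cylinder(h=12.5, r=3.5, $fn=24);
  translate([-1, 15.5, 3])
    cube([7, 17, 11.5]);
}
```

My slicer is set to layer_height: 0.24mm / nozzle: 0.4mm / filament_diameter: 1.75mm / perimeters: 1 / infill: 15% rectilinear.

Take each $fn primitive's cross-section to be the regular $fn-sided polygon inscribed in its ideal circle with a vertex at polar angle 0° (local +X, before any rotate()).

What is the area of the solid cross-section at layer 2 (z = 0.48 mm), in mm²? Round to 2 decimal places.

38.05 mm²

At z = 0.48 mm: the r=3.5 cylinder gives a regular 24-gon of circumradius 3.5 (constant along its height) (area = (24/2)·3.500²·sin(360°/24) = 38.05 mm²); the cube at (-1, 15.5) is absent (z outside [3, 14.5]); Subtracting the remaining from the first: none of the subtracted shapes is present at this height, so the r=3.5 cylinder is unchanged — area = 38.05 mm². Overall, the cross-section is a single solid region. Net area = 38.05 mm².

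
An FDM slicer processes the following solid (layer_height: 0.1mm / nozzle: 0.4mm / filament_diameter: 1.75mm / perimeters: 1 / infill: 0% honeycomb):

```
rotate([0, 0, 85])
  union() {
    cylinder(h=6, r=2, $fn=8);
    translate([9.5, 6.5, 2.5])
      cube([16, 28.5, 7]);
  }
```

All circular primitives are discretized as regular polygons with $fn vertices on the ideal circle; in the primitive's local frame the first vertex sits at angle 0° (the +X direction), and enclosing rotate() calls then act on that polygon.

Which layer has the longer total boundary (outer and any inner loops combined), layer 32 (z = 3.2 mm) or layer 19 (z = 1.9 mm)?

Layer 32 (z = 3.2): the r=2 cylinder gives a regular 8-gon of circumradius 2 (constant along its height) (perimeter = 2·8·2.000·sin(180°/8) = 12.25 mm); the cube at (9.5, 6.5) (footprint 16×28.5) is included at this height (perimeter 89.00 mm); Merging all regions: the 2 present regions are separate (no shared area or edge), so areas and boundary lengths simply add and each stays a separate island — boundary = 101.25 mm; (rotated 85° about Z; rotation is an isometry so areas/perimeters/island counts are preserved). So its perimeter = 101.25 mm. Layer 19 (z = 1.9): the r=2 cylinder gives a regular 8-gon of circumradius 2 (constant along its height) (perimeter = 2·8·2.000·sin(180°/8) = 12.25 mm); the cube at (9.5, 6.5) is not intersected at this z (z outside [2.5, 9.5]); Taking the union: only the r=2 cylinder is present, so the union is just that shape — boundary = 12.25 mm; (whole slice rotated 85° about Z — lengths, areas and connectivity unchanged). So its perimeter = 12.25 mm. Layer 32 is larger (101.25 vs 12.25 mm).

layer 32 (z = 3.2 mm)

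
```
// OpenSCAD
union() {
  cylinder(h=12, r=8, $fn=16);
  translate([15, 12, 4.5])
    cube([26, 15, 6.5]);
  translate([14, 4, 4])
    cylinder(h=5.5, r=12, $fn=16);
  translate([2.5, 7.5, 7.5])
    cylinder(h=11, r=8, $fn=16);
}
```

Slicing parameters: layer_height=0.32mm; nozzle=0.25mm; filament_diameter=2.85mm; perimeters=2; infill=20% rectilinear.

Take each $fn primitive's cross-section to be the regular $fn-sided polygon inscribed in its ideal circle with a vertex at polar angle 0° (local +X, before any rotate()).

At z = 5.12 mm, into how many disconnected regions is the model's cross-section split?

At z = 5.12 mm: the cylinder: section is a regular 16-gon, circumradius r=8; the cube at (15, 12) is present — its section is the full 26×15 rectangle; the cylinder at (14, 4): section is a regular 16-gon, circumradius r=12; the cylinder at (2.5, 7.5) is absent (z outside [7.5, 18.5]); Merging all regions: the regions partially overlap (shared area 65.46 mm²), so overlapping operands fuse into one piece — 1 connected region. The result has 1 disconnected region.

1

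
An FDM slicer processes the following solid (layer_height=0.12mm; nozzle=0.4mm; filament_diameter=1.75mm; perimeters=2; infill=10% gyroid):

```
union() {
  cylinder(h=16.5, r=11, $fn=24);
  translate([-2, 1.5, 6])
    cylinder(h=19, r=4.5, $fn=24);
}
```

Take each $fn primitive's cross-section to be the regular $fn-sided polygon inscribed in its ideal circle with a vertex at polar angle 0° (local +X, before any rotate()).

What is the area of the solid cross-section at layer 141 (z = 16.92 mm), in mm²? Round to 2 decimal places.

At z = 16.92 mm: the cylinder does not reach this height (z outside [0, 16.5]); the r=4.5 cylinder at (-2, 1.5) contributes a regular 24-gon of circumradius 4.5 (area = (24/2)·4.500²·sin(360°/24) = 62.89 mm²); Taking the union: only the r=4.5 cylinder at (-2, 1.5) is present, so the union is just that shape — area = 62.89 mm². Overall, the cross-section is a single solid region. Net area = 62.89 mm².

62.89 mm²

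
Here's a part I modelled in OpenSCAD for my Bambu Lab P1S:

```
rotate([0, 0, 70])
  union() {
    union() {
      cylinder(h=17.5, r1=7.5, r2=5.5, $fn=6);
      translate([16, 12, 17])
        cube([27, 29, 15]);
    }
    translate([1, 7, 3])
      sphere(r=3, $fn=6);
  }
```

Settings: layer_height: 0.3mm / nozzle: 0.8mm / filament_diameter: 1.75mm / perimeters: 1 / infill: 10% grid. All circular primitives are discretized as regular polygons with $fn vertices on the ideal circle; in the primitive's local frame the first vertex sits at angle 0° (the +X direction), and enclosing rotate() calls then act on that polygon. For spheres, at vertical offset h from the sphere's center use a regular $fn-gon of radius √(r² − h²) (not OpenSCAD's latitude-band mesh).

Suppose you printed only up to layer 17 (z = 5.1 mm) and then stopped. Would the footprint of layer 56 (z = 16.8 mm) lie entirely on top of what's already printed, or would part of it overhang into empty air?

Compare the two slices. At z = 5.1: the cone: at t=0.291 of its height the radius interpolates to r₁+(r₂−r₁)t = 6.917, giving a regular 6-gon of that circumradius (area = (6/2)·6.917²·sin(360°/6) = 124.31 mm²); the cube at (16, 12) is not intersected at this z (z outside [17, 32]); Taking the union: only the cone is present, so the union is just that shape — area = 124.31 mm²; the sphere at (1, 7): section is a regular 6-gon, circumradius = √(r²−h²) = √(3²−2.1²) = 2.142 (area = (6/2)·2.142²·sin(360°/6) = 11.93 mm²); Merging all regions: the regions partially overlap — summed areas 136.23 mm² minus the doubly-counted overlap 2.23 mm² gives 134.01 mm² — area = 134.01 mm²; (whole slice rotated 70° about Z — lengths, areas and connectivity unchanged). At z = 16.8: the cone: at t=0.960 of its height the radius interpolates to r₁+(r₂−r₁)t = 5.580, giving a regular 6-gon of that circumradius (area = (6/2)·5.580²·sin(360°/6) = 80.89 mm²); the cube at (16, 12) does not reach this height (z outside [17, 32]); Merging all regions: only the cone is present, so the union is just that shape — area = 80.89 mm²; the sphere at (1, 7) does not reach this height (|z−center|=13.800 > r=3); Merging all regions: only that combined region is present, so the union is just that shape — area = 80.89 mm²; (rotated 70° about Z; rotation is an isometry so areas/perimeters/island counts are preserved). Checking containment: the cross-section at z = 16.8 is a subset of the cross-section at z = 5.1.

entirely on top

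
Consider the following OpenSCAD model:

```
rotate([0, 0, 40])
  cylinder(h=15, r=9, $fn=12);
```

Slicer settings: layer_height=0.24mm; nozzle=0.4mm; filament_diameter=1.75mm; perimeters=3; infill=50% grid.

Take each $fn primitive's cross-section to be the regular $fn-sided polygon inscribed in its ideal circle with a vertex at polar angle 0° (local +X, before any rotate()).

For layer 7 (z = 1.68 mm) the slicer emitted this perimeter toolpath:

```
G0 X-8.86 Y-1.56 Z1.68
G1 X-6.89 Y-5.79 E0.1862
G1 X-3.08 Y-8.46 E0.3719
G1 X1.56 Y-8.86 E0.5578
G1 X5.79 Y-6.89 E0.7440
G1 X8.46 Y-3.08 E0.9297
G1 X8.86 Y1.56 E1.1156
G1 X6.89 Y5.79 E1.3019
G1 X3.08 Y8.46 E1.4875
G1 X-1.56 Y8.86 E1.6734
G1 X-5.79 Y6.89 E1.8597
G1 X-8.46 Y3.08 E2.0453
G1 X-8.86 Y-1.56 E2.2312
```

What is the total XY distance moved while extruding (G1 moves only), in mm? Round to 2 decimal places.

55.90 mm

Sum the Euclidean lengths of each G1 segment: total = 55.90 mm.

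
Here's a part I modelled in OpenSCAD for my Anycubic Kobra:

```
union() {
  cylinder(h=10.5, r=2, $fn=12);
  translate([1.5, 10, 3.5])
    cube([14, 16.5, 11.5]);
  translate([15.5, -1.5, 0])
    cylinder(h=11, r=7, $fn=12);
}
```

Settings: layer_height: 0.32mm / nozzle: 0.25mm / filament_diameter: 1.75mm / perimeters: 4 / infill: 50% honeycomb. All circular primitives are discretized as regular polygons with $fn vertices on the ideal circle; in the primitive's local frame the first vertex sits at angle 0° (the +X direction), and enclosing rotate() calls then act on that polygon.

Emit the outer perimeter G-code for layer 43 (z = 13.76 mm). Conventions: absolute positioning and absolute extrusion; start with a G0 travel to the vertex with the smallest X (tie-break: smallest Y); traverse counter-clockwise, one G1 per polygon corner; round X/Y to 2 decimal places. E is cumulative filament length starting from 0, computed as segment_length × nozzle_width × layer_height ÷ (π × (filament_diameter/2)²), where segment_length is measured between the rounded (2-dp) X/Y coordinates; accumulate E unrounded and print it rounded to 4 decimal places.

G0 X1.50 Y10.00 Z13.76
G1 X15.50 Y10.00 E0.4656
G1 X15.50 Y26.50 E1.0144
G1 X1.50 Y26.50 E1.4801
G1 X1.50 Y10.00 E2.0289

At z = 13.76 mm: the cylinder is absent (z outside [0, 10.5]); the 14×16.5 cube at (1.5, 10) contributes its full rectangle; the cylinder at (15.5, -1.5) does not reach this height (z outside [0, 11]); Merging all regions: only the 14×16.5 cube at (1.5, 10) is present, so the union is just that shape — 1 connected region. The outline is a single polygon with 4 vertices. Extrusion per mm of travel: 0.25 × 0.32 / (π × 0.875²) = 0.033260. Accumulating E over each segment gives final E = 2.0289.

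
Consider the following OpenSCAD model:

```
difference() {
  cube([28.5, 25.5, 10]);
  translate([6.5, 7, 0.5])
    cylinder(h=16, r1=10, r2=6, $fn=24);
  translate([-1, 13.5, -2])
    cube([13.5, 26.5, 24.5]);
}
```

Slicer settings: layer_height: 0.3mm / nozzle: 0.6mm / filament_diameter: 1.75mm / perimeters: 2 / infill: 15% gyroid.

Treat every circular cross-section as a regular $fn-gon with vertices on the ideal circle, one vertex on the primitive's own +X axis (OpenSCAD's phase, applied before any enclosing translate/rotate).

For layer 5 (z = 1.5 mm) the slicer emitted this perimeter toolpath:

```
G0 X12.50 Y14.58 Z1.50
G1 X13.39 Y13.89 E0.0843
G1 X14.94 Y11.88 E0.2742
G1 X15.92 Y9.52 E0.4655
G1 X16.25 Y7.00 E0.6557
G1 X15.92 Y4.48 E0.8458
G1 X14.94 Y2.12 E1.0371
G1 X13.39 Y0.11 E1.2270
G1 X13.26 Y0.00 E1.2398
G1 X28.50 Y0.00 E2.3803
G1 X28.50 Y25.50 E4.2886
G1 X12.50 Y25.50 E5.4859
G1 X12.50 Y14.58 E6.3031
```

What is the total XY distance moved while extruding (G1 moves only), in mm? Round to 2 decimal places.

Sum the Euclidean lengths of each G1 segment: total = 84.23 mm.

84.23 mm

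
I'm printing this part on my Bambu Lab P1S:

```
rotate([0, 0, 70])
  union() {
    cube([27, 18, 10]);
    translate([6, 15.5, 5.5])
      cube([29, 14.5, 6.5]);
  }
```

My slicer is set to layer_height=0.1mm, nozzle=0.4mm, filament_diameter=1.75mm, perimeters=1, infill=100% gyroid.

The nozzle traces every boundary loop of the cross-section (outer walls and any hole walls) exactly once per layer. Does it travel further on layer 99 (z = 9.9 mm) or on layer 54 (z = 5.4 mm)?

layer 99 (z = 9.9 mm)

Layer 99 (z = 9.9): the cube (footprint 27×18) is included at this height (perimeter 90.00 mm); the cube at (6, 15.5) is present — its section is the full 29×14.5 rectangle (perimeter 87.00 mm); Merging all regions: the regions partially overlap (shared area 52.50 mm²), so the edge portions inside another operand are dropped and the merged outline is re-measured after clipping — boundary = 130.00 mm; (whole slice rotated 70° about Z — lengths, areas and connectivity unchanged). So its perimeter = 130.00 mm. Layer 54 (z = 5.4): the cube is present — its section is the full 27×18 rectangle (perimeter 90.00 mm); the cube at (6, 15.5) is not intersected at this z (z outside [5.5, 12]); Merging all regions: only the 27×18 cube is present, so the union is just that shape — boundary = 90.00 mm; (whole slice rotated 70° about Z — lengths, areas and connectivity unchanged). So its perimeter = 90.00 mm. Layer 99 is larger (130.00 vs 90.00 mm).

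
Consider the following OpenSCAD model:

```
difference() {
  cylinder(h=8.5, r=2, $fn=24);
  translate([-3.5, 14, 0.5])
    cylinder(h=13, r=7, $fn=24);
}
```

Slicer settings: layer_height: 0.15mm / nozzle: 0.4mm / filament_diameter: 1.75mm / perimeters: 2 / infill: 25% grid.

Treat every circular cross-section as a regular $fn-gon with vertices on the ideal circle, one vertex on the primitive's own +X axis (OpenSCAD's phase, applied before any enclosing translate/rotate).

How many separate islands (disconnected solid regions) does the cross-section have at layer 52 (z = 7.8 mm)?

1

At z = 7.8 mm: the cylinder: section is a regular 24-gon, circumradius r=2; the r=7 cylinder at (-3.5, 14) contributes a regular 24-gon of circumradius 7; Subtracting the remaining from the first: starting from the r=2 cylinder, the r=7 cylinder at (-3.5, 14) misses the remaining region (no effect) — 1 connected region. Overall, the cross-section is a single solid region. Island count = 1.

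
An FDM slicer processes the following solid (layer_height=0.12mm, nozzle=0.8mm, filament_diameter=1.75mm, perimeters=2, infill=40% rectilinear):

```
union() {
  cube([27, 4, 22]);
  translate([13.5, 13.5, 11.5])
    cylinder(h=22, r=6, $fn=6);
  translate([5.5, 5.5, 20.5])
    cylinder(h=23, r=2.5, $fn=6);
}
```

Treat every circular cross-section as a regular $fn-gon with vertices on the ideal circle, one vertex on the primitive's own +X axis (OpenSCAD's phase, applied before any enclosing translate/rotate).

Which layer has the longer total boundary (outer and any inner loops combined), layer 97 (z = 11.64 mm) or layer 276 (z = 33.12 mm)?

Layer 97 (z = 11.64): the cube is present — its section is the full 27×4 rectangle (perimeter 62.00 mm); the r=6 cylinder at (13.5, 13.5) contributes a regular 6-gon of circumradius 6 (perimeter = 2·6·6.000·sin(180°/6) = 36.00 mm); the cylinder at (5.5, 5.5) is absent (z outside [20.5, 43.5]); Combining (union): the 2 present regions are separate (no shared area or edge), so areas and boundary lengths simply add and each stays a separate island — boundary = 98.00 mm. So its perimeter = 98.00 mm. Layer 276 (z = 33.12): the cube is not intersected at this z (z outside [0, 22]); the r=6 cylinder at (13.5, 13.5) contributes a regular 6-gon of circumradius 6 (perimeter = 2·6·6.000·sin(180°/6) = 36.00 mm); the r=2.5 cylinder at (5.5, 5.5) contributes a regular 6-gon of circumradius 2.5 (perimeter = 2·6·2.500·sin(180°/6) = 15.00 mm); Merging all regions: the 2 present regions are separate (no shared area or edge), so areas and boundary lengths simply add and each stays a separate island — boundary = 51.00 mm. So its perimeter = 51.00 mm. Layer 97 is larger (98.00 vs 51.00 mm).

layer 97 (z = 11.64 mm)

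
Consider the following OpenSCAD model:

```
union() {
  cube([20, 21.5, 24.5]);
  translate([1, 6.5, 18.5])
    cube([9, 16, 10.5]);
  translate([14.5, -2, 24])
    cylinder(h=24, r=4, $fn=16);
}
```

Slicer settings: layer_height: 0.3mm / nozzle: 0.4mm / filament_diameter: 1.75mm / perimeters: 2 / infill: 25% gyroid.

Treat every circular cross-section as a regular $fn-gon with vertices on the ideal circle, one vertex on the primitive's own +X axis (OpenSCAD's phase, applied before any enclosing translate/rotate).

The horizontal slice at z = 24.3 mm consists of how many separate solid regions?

1

At z = 24.3 mm: the cube is present — its section is the full 20×21.5 rectangle; the cube at (1, 6.5) (footprint 9×16) is included at this height; the r=4 cylinder at (14.5, -2) contributes a regular 16-gon of circumradius 4; Merging all regions: the regions partially overlap (shared area 144.39 mm²), so overlapping operands fuse into one piece — 1 connected region. The result has 1 disconnected region.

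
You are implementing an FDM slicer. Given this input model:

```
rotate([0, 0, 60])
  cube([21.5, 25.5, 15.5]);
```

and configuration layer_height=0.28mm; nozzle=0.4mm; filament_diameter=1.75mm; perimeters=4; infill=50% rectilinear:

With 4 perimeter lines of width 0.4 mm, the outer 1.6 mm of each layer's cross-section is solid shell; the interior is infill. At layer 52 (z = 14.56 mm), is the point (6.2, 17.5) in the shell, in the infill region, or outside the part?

At z = 14.56 mm: the cube (footprint 21.5×25.5) is included at this height; (rotated 60° about Z; rotation is an isometry so areas/perimeters/island counts are preserved). Overall, the cross-section is a single solid region. Undo the 60° rotation: the query point maps to (18.255, 3.381) in the un-rotated model frame. The nearest boundary edge runs (21.50, 0.00)→(21.50, 25.50); distance from the point to it = 3.24 mm. The point is inside the cross-section and 3.24 mm from the nearest boundary — more than the 1.6 mm shell width (4 × 0.4), so it's in the infill interior.

infill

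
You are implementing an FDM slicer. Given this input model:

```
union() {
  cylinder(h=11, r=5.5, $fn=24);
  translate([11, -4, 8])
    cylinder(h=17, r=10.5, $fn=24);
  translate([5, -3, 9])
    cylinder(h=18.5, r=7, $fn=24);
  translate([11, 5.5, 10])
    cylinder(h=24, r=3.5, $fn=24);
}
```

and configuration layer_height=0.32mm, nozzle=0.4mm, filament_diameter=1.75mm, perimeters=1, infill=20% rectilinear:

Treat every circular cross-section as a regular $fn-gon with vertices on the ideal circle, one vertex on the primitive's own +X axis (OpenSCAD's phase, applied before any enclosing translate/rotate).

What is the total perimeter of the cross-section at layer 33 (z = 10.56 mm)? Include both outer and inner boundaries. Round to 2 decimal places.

80.23 mm

At z = 10.56 mm: the cylinder: section is a regular 24-gon, circumradius r=5.5 (perimeter = 2·24·5.500·sin(180°/24) = 34.46 mm); the r=10.5 cylinder at (11, -4) gives a regular 24-gon of circumradius 10.5 (constant along its height) (perimeter = 2·24·10.500·sin(180°/24) = 65.79 mm); the cylinder at (5, -3): section is a regular 24-gon, circumradius r=7 (perimeter = 2·24·7.000·sin(180°/24) = 43.86 mm); the r=3.5 cylinder at (11, 5.5) gives a regular 24-gon of circumradius 3.5 (constant along its height) (perimeter = 2·24·3.500·sin(180°/24) = 21.93 mm); Taking the union: the regions partially overlap (shared area 199.78 mm²), so the edge portions inside another operand are dropped and the merged outline is re-measured after clipping — boundary = 80.23 mm. Overall, the cross-section is a single solid region. Total boundary length (outer) = 80.23 mm.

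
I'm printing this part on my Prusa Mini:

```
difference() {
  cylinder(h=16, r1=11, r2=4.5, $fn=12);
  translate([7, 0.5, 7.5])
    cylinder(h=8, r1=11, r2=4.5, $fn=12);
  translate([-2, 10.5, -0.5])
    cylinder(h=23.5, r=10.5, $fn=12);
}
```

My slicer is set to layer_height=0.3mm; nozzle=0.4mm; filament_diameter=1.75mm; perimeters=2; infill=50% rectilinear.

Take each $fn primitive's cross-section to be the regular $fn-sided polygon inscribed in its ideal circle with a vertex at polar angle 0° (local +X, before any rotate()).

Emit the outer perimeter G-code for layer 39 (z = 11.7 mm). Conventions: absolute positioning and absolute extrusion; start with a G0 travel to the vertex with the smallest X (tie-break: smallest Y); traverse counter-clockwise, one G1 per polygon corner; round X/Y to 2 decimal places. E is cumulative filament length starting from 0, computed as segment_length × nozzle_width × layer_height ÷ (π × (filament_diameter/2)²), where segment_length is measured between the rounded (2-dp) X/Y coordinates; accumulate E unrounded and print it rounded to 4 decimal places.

G0 X-6.25 Y0.00 Z11.70
G1 X-5.41 Y-3.12 E0.1612
G1 X-3.12 Y-5.41 E0.3228
G1 X0.00 Y-6.25 E0.4840
G1 X2.67 Y-5.53 E0.6219
G1 X0.43 Y-3.29 E0.7800
G1 X-0.56 Y0.39 E0.9701
G1 X-2.00 Y0.00 E1.0445
G1 X-5.96 Y1.06 E1.2491
G1 X-6.25 Y0.00 E1.3039

At z = 11.7 mm: the cone (r1=11→r2=4.5) has section circumradius 6.247 here — a regular 12-gon; the cone at (7, 0.5): at t=0.525 of its height the radius interpolates to r₁+(r₂−r₁)t = 7.588, giving a regular 12-gon of that circumradius; the r=10.5 cylinder at (-2, 10.5) gives a regular 12-gon of circumradius 10.5 (constant along its height); Taking the first minus the rest: starting from the cone, the cone at (7, 0.5) partially overlaps it — only the 52.57 mm² overlap (of its 172.71 mm²) is removed, clipping the outline; the r=10.5 cylinder at (-2, 10.5) partially overlaps it — only the 28.30 mm² overlap (of its 330.75 mm²) is removed, clipping the outline — 1 connected region. The outline is a single polygon with 9 vertices. Extrusion per mm of travel: 0.4 × 0.3 / (π × 0.875²) = 0.049890. Accumulating E over each segment gives final E = 1.3039.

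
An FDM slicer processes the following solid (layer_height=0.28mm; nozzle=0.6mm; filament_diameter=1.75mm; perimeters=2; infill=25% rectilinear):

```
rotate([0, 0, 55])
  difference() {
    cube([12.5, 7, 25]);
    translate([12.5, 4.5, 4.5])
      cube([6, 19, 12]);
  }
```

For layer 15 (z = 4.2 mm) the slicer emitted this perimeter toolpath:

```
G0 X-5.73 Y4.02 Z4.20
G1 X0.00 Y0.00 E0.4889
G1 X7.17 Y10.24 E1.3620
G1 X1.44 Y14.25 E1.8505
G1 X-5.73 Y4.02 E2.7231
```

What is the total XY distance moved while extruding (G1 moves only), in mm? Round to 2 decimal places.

Sum the Euclidean lengths of each G1 segment: total = 38.99 mm.

38.99 mm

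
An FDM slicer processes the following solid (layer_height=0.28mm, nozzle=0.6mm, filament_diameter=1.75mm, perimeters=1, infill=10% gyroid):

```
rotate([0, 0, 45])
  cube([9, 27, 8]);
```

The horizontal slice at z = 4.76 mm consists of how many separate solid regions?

At z = 4.76 mm: the 9×27 cube contributes its full rectangle; (rotated 45° about Z; rotation is an isometry so areas/perimeters/island counts are preserved). The result has 1 disconnected region.

1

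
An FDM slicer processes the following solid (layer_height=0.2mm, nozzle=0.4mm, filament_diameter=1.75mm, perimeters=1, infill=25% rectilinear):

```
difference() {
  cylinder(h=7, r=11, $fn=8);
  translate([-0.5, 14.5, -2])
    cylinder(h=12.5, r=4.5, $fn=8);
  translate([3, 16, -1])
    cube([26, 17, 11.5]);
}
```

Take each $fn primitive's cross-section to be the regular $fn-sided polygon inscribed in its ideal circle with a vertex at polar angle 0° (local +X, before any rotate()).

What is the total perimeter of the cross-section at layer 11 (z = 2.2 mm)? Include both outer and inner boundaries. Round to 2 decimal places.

At z = 2.2 mm: the cylinder: section is a regular 8-gon, circumradius r=11 (perimeter = 2·8·11.000·sin(180°/8) = 67.35 mm); the cylinder at (-0.5, 14.5): section is a regular 8-gon, circumradius r=4.5 (perimeter = 2·8·4.500·sin(180°/8) = 27.55 mm); the cube at (3, 16) (footprint 26×17) is included at this height (perimeter 86.00 mm); Subtracting the remaining from the first: starting from the r=11 cylinder, the r=4.5 cylinder at (-0.5, 14.5) partially overlaps it — only the 1.16 mm² overlap (of its 57.28 mm²) is removed, clipping the outline; the 26×17 cube at (3, 16) misses the remaining region (no effect) — boundary = 67.35 mm. Overall, the cross-section is a single solid region. Total boundary length (outer) = 67.35 mm.

67.35 mm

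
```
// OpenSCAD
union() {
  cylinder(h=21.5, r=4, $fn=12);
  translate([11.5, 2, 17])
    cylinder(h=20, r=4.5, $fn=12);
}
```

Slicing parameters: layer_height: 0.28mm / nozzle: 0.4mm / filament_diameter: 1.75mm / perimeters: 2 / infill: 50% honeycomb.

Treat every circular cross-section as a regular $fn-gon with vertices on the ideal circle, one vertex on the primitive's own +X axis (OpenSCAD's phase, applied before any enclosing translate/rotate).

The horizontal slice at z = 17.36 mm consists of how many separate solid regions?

2

At z = 17.36 mm: the r=4 cylinder gives a regular 12-gon of circumradius 4 (constant along its height); the cylinder at (11.5, 2): section is a regular 12-gon, circumradius r=4.5; Combining (union): the 2 present regions are separate (no shared area or edge), so areas and boundary lengths simply add and each stays a separate island — 2 connected regions. The result has 2 disconnected regions.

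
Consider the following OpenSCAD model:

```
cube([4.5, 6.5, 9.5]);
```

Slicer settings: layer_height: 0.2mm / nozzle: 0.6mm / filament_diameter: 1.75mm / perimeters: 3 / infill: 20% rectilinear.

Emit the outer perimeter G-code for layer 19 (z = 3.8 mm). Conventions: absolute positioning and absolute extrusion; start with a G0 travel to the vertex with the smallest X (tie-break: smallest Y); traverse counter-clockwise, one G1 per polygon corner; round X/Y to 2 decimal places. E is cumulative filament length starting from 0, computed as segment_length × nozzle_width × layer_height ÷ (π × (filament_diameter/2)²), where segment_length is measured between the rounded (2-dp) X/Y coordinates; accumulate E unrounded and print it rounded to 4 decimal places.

G0 X0.00 Y0.00 Z3.80
G1 X4.50 Y0.00 E0.2245
G1 X4.50 Y6.50 E0.5488
G1 X0.00 Y6.50 E0.7733
G1 X0.00 Y0.00 E1.0976

At z = 3.8 mm: the cube is present — its section is the full 4.5×6.5 rectangle. The outline is a single polygon with 4 vertices. Extrusion per mm of travel: 0.6 × 0.2 / (π × 0.875²) = 0.049890. Accumulating E over each segment gives final E = 1.0976.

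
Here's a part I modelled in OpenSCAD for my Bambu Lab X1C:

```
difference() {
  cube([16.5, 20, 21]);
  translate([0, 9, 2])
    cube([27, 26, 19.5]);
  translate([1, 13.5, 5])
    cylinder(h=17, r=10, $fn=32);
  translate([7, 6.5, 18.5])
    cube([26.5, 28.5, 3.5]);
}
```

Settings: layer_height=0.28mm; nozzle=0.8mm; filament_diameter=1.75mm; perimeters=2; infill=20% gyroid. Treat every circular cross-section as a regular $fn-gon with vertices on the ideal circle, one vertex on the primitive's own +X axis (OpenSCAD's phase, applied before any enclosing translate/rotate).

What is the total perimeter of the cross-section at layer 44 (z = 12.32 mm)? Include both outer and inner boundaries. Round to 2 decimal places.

At z = 12.32 mm: the 16.5×20 cube contributes its full rectangle (perimeter 73.00 mm); the cube at (0, 9) (footprint 27×26) is included at this height (perimeter 106.00 mm); the r=10 cylinder at (1, 13.5) gives a regular 32-gon of circumradius 10 (constant along its height) (perimeter = 2·32·10.000·sin(180°/32) = 62.73 mm); the cube at (7, 6.5) is not intersected at this z (z outside [18.5, 22]); Taking the first minus the rest: starting from the 16.5×20 cube, the 27×26 cube at (0, 9) partially overlaps it — only the 181.50 mm² overlap (of its 702.00 mm²) is removed, clipping the outline; the r=10 cylinder at (1, 13.5) partially overlaps it — only the 40.20 mm² overlap (of its 312.14 mm²) is removed, clipping the outline — boundary = 47.72 mm. Overall, the cross-section is a single solid region. Total boundary length (outer) = 47.72 mm.

47.72 mm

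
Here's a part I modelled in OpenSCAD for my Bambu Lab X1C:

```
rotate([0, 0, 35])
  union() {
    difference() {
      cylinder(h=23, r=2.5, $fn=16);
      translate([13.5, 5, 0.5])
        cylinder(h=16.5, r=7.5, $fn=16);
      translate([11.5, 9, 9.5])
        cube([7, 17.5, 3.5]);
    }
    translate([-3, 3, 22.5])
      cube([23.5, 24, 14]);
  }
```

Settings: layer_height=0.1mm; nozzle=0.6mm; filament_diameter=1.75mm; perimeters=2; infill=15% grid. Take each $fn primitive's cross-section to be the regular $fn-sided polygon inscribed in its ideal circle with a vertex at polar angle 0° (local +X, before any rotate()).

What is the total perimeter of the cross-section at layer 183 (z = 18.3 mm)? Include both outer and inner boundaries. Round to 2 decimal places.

At z = 18.3 mm: the cylinder: section is a regular 16-gon, circumradius r=2.5 (perimeter = 2·16·2.500·sin(180°/16) = 15.61 mm); the cylinder at (13.5, 5) does not reach this height (z outside [0.5, 17]); the cube at (11.5, 9) is absent (z outside [9.5, 13]); After the difference (first − rest): none of the subtracted shapes is present at this height, so the r=2.5 cylinder is unchanged — boundary = 15.61 mm; the cube at (-3, 3) is absent (z outside [22.5, 36.5]); Merging all regions: only that combined region is present, so the union is just that shape — boundary = 15.61 mm; (whole slice rotated 35° about Z — lengths, areas and connectivity unchanged). Overall, the cross-section is a single solid region. Total boundary length (outer) = 15.61 mm.

15.61 mm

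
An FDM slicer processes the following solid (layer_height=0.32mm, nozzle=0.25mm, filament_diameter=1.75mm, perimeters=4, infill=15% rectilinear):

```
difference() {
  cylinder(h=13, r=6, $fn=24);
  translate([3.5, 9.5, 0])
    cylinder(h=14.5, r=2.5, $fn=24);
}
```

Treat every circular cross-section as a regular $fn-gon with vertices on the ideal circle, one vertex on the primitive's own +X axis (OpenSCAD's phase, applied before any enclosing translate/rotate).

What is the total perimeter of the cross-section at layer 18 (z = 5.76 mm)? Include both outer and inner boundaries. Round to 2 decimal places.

37.59 mm

At z = 5.76 mm: the cylinder: section is a regular 24-gon, circumradius r=6 (perimeter = 2·24·6.000·sin(180°/24) = 37.59 mm); the cylinder at (3.5, 9.5): section is a regular 24-gon, circumradius r=2.5 (perimeter = 2·24·2.500·sin(180°/24) = 15.66 mm); After the difference (first − rest): starting from the r=6 cylinder, the r=2.5 cylinder at (3.5, 9.5) misses the remaining region (no effect) — boundary = 37.59 mm. Overall, the cross-section is a single solid region. Total boundary length (outer) = 37.59 mm.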